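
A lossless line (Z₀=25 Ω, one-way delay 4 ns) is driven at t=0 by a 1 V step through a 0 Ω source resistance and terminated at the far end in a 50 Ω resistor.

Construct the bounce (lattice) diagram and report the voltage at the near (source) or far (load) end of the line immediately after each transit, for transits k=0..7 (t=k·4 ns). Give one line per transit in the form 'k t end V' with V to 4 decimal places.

0 0 source 1.0000
1 4 load 1.3333
2 8 source 1.0000
3 12 load 0.8889
4 16 source 1.0000
5 20 load 1.0370
6 24 source 1.0000
7 28 load 0.9877

Γ_L=0.333333, Γ_S=-1.000000; launch V₁=1·25/25=1.000000
k=0 src: V=1.0000
k=1 load: inc=1.000000, refl=1.000000·0.333333=0.3333; V=0.000000+1.000000+0.333333=1.3333
k=2 src: inc=0.333333, refl=0.333333·-1.000000=-0.3333; V=1.000000+0.333333+-0.333333=1.0000
k=3 load: inc=-0.333333, refl=-0.333333·0.333333=-0.1111; V=1.333333+-0.333333+-0.111111=0.8889
k=4 src: inc=-0.111111, refl=-0.111111·-1.000000=0.1111; V=1.000000+-0.111111+0.111111=1.0000
k=5 load: inc=0.111111, refl=0.111111·0.333333=0.0370; V=0.888889+0.111111+0.037037=1.0370
k=6 src: inc=0.037037, refl=0.037037·-1.000000=-0.0370; V=1.000000+0.037037+-0.037037=1.0000
k=7 load: inc=-0.037037, refl=-0.037037·0.333333=-0.0123; V=1.037037+-0.037037+-0.012346=0.9877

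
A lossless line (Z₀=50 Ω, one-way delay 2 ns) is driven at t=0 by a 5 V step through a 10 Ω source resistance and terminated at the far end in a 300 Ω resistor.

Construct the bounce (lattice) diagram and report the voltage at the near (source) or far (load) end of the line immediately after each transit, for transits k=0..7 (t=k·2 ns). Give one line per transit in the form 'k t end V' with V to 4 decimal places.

Γ_L=0.714286, Γ_S=-0.666667; launch V₁=5·50/60=4.166667
k=0 src: V=4.1667
k=1 load: inc=4.166667, refl=4.166667·0.714286=2.9762; V=0.000000+4.166667+2.976190=7.1429
k=2 src: inc=2.976190, refl=2.976190·-0.666667=-1.9841; V=4.166667+2.976190+-1.984127=5.1587
k=3 load: inc=-1.984127, refl=-1.984127·0.714286=-1.4172; V=7.142857+-1.984127+-1.417234=3.7415
k=4 src: inc=-1.417234, refl=-1.417234·-0.666667=0.9448; V=5.158730+-1.417234+0.944822=4.6863
k=5 load: inc=0.944822, refl=0.944822·0.714286=0.6749; V=3.741497+0.944822+0.674873=5.3612
k=6 src: inc=0.674873, refl=0.674873·-0.666667=-0.4499; V=4.686319+0.674873+-0.449915=4.9113
k=7 load: inc=-0.449915, refl=-0.449915·0.714286=-0.3214; V=5.361192+-0.449915+-0.321368=4.5899

0 0 source 4.1667
1 2 load 7.1429
2 4 source 5.1587
3 6 load 3.7415
4 8 source 4.6863
5 10 load 5.3612
6 12 source 4.9113
7 14 load 4.5899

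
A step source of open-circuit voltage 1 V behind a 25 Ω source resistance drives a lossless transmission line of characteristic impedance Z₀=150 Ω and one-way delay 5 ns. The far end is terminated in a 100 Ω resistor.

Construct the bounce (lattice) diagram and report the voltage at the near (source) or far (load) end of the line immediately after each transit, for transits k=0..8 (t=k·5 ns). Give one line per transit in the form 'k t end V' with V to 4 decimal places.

Γ_L=-0.200000, Γ_S=-0.714286; launch V₁=1·150/175=0.857143
k=0 src: V=0.8571
k=1 load: inc=0.857143, refl=0.857143·-0.200000=-0.1714; V=0.000000+0.857143+-0.171429=0.6857
k=2 src: inc=-0.171429, refl=-0.171429·-0.714286=0.1224; V=0.857143+-0.171429+0.122449=0.8082
k=3 load: inc=0.122449, refl=0.122449·-0.200000=-0.0245; V=0.685714+0.122449+-0.024490=0.7837
k=4 src: inc=-0.024490, refl=-0.024490·-0.714286=0.0175; V=0.808163+-0.024490+0.017493=0.8012
k=5 load: inc=0.017493, refl=0.017493·-0.200000=-0.0035; V=0.783673+0.017493+-0.003499=0.7977
k=6 src: inc=-0.003499, refl=-0.003499·-0.714286=0.0025; V=0.801166+-0.003499+0.002499=0.8002
k=7 load: inc=0.002499, refl=0.002499·-0.200000=-0.0005; V=0.797668+0.002499+-0.000500=0.7997
k=8 src: inc=-0.000500, refl=-0.000500·-0.714286=0.0004; V=0.800167+-0.000500+0.000357=0.8000

0 0 source 0.8571
1 5 load 0.6857
2 10 source 0.8082
3 15 load 0.7837
4 20 source 0.8012
5 25 load 0.7977
6 30 source 0.8002
7 35 load 0.7997
8 40 source 0.8000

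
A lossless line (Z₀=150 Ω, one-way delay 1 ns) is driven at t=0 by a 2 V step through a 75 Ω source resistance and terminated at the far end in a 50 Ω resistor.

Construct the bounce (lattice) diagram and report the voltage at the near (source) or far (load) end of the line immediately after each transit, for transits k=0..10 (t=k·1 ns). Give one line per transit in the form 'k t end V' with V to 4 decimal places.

0 0 source 1.3333
1 1 load 0.6667
2 2 source 0.8889
3 3 load 0.7778
4 4 source 0.8148
5 5 load 0.7963
6 6 source 0.8025
7 7 load 0.7994
8 8 source 0.8004
9 9 load 0.7999
10 10 source 0.8001

Γ_L=-0.500000, Γ_S=-0.333333; launch V₁=2·150/225=1.333333
k=0 src: V=1.3333
k=1 load: inc=1.333333, refl=1.333333·-0.500000=-0.6667; V=0.000000+1.333333+-0.666667=0.6667
k=2 src: inc=-0.666667, refl=-0.666667·-0.333333=0.2222; V=1.333333+-0.666667+0.222222=0.8889
k=3 load: inc=0.222222, refl=0.222222·-0.500000=-0.1111; V=0.666667+0.222222+-0.111111=0.7778
k=4 src: inc=-0.111111, refl=-0.111111·-0.333333=0.0370; V=0.888889+-0.111111+0.037037=0.8148
k=5 load: inc=0.037037, refl=0.037037·-0.500000=-0.0185; V=0.777778+0.037037+-0.018519=0.7963
k=6 src: inc=-0.018519, refl=-0.018519·-0.333333=0.0062; V=0.814815+-0.018519+0.006173=0.8025
k=7 load: inc=0.006173, refl=0.006173·-0.500000=-0.0031; V=0.796296+0.006173+-0.003086=0.7994
k=8 src: inc=-0.003086, refl=-0.003086·-0.333333=0.0010; V=0.802469+-0.003086+0.001029=0.8004
k=9 load: inc=0.001029, refl=0.001029·-0.500000=-0.0005; V=0.799383+0.001029+-0.000514=0.7999
k=10 src: inc=-0.000514, refl=-0.000514·-0.333333=0.0002; V=0.800412+-0.000514+0.000171=0.8001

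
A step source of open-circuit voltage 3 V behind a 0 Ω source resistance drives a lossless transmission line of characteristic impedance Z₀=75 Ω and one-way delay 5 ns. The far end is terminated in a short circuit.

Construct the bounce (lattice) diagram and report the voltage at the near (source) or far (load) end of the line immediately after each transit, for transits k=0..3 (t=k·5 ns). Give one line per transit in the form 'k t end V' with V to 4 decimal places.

0 0 source 3.0000
1 5 load 0.0000
2 10 source 3.0000
3 15 load 0.0000

Γ_L=-1.000000, Γ_S=-1.000000; launch V₁=3·75/75=3.000000
k=0 src: V=3.0000
k=1 load: inc=3.000000, refl=3.000000·-1.000000=-3.0000; V=0.000000+3.000000+-3.000000=0.0000
k=2 src: inc=-3.000000, refl=-3.000000·-1.000000=3.0000; V=3.000000+-3.000000+3.000000=3.0000
k=3 load: inc=3.000000, refl=3.000000·-1.000000=-3.0000; V=0.000000+3.000000+-3.000000=0.0000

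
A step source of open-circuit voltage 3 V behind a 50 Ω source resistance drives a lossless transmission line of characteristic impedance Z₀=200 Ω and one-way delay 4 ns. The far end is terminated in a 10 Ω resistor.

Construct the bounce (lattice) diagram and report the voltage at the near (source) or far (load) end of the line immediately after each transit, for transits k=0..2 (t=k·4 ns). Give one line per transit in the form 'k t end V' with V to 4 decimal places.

Γ_L=-0.904762, Γ_S=-0.600000; launch V₁=3·200/250=2.400000
k=0 src: V=2.4000
k=1 load: inc=2.400000, refl=2.400000·-0.904762=-2.1714; V=0.000000+2.400000+-2.171429=0.2286
k=2 src: inc=-2.171429, refl=-2.171429·-0.600000=1.3029; V=2.400000+-2.171429+1.302857=1.5314

0 0 source 2.4000
1 4 load 0.2286
2 8 source 1.5314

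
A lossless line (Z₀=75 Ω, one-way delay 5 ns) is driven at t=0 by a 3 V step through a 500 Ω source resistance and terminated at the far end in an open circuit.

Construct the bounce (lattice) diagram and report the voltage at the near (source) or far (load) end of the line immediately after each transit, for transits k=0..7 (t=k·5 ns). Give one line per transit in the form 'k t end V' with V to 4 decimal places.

0 0 source 0.3913
1 5 load 0.7826
2 10 source 1.0718
3 15 load 1.3611
4 20 source 1.5748
5 25 load 1.7886
6 30 source 1.9466
7 35 load 2.1046

Γ_L=1.000000, Γ_S=0.739130; launch V₁=3·75/575=0.391304
k=0 src: V=0.3913
k=1 load: inc=0.391304, refl=0.391304·1.000000=0.3913; V=0.000000+0.391304+0.391304=0.7826
k=2 src: inc=0.391304, refl=0.391304·0.739130=0.2892; V=0.391304+0.391304+0.289225=1.0718
k=3 load: inc=0.289225, refl=0.289225·1.000000=0.2892; V=0.782609+0.289225+0.289225=1.3611
k=4 src: inc=0.289225, refl=0.289225·0.739130=0.2138; V=1.071834+0.289225+0.213775=1.5748
k=5 load: inc=0.213775, refl=0.213775·1.000000=0.2138; V=1.361059+0.213775+0.213775=1.7886
k=6 src: inc=0.213775, refl=0.213775·0.739130=0.1580; V=1.574834+0.213775+0.158008=1.9466
k=7 load: inc=0.158008, refl=0.158008·1.000000=0.1580; V=1.788609+0.158008+0.158008=2.1046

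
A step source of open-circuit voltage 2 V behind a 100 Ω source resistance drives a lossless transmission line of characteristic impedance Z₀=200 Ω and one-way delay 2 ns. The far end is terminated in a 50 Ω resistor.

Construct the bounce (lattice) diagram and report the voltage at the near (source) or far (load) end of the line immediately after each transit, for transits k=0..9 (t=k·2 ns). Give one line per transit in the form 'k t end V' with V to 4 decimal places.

Γ_L=-0.600000, Γ_S=-0.333333; launch V₁=2·200/300=1.333333
k=0 src: V=1.3333
k=1 load: inc=1.333333, refl=1.333333·-0.600000=-0.8000; V=0.000000+1.333333+-0.800000=0.5333
k=2 src: inc=-0.800000, refl=-0.800000·-0.333333=0.2667; V=1.333333+-0.800000+0.266667=0.8000
k=3 load: inc=0.266667, refl=0.266667·-0.600000=-0.1600; V=0.533333+0.266667+-0.160000=0.6400
k=4 src: inc=-0.160000, refl=-0.160000·-0.333333=0.0533; V=0.800000+-0.160000+0.053333=0.6933
k=5 load: inc=0.053333, refl=0.053333·-0.600000=-0.0320; V=0.640000+0.053333+-0.032000=0.6613
k=6 src: inc=-0.032000, refl=-0.032000·-0.333333=0.0107; V=0.693333+-0.032000+0.010667=0.6720
k=7 load: inc=0.010667, refl=0.010667·-0.600000=-0.0064; V=0.661333+0.010667+-0.006400=0.6656
k=8 src: inc=-0.006400, refl=-0.006400·-0.333333=0.0021; V=0.672000+-0.006400+0.002133=0.6677
k=9 load: inc=0.002133, refl=0.002133·-0.600000=-0.0013; V=0.665600+0.002133+-0.001280=0.6665

0 0 source 1.3333
1 2 load 0.5333
2 4 source 0.8000
3 6 load 0.6400
4 8 source 0.6933
5 10 load 0.6613
6 12 source 0.6720
7 14 load 0.6656
8 16 source 0.6677
9 18 load 0.6665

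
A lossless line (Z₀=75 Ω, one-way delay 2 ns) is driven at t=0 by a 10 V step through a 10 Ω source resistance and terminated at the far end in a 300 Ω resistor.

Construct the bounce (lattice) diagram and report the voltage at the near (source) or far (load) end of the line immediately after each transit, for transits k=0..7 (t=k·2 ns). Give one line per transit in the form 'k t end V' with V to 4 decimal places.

Γ_L=0.600000, Γ_S=-0.764706; launch V₁=10·75/85=8.823529
k=0 src: V=8.8235
k=1 load: inc=8.823529, refl=8.823529·0.600000=5.2941; V=0.000000+8.823529+5.294118=14.1176
k=2 src: inc=5.294118, refl=5.294118·-0.764706=-4.0484; V=8.823529+5.294118+-4.048443=10.0692
k=3 load: inc=-4.048443, refl=-4.048443·0.600000=-2.4291; V=14.117647+-4.048443+-2.429066=7.6401
k=4 src: inc=-2.429066, refl=-2.429066·-0.764706=1.8575; V=10.069204+-2.429066+1.857521=9.4977
k=5 load: inc=1.857521, refl=1.857521·0.600000=1.1145; V=7.640138+1.857521+1.114513=10.6122
k=6 src: inc=1.114513, refl=1.114513·-0.764706=-0.8523; V=9.497659+1.114513+-0.852274=9.7599
k=7 load: inc=-0.852274, refl=-0.852274·0.600000=-0.5114; V=10.612172+-0.852274+-0.511365=9.2485

0 0 source 8.8235
1 2 load 14.1176
2 4 source 10.0692
3 6 load 7.6401
4 8 source 9.4977
5 10 load 10.6122
6 12 source 9.7599
7 14 load 9.2485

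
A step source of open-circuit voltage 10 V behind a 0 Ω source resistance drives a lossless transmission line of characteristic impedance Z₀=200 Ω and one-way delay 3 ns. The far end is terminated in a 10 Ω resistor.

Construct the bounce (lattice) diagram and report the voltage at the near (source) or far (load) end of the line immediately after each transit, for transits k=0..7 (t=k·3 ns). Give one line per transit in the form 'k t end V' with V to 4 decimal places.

0 0 source 10.0000
1 3 load 0.9524
2 6 source 10.0000
3 9 load 1.8141
4 12 source 10.0000
5 15 load 2.5937
6 18 source 10.0000
7 21 load 3.2990

Γ_L=-0.904762, Γ_S=-1.000000; launch V₁=10·200/200=10.000000
k=0 src: V=10.0000
k=1 load: inc=10.000000, refl=10.000000·-0.904762=-9.0476; V=0.000000+10.000000+-9.047619=0.9524
k=2 src: inc=-9.047619, refl=-9.047619·-1.000000=9.0476; V=10.000000+-9.047619+9.047619=10.0000
k=3 load: inc=9.047619, refl=9.047619·-0.904762=-8.1859; V=0.952381+9.047619+-8.185941=1.8141
k=4 src: inc=-8.185941, refl=-8.185941·-1.000000=8.1859; V=10.000000+-8.185941+8.185941=10.0000
k=5 load: inc=8.185941, refl=8.185941·-0.904762=-7.4063; V=1.814059+8.185941+-7.406328=2.5937
k=6 src: inc=-7.406328, refl=-7.406328·-1.000000=7.4063; V=10.000000+-7.406328+7.406328=10.0000
k=7 load: inc=7.406328, refl=7.406328·-0.904762=-6.7010; V=2.593672+7.406328+-6.700963=3.2990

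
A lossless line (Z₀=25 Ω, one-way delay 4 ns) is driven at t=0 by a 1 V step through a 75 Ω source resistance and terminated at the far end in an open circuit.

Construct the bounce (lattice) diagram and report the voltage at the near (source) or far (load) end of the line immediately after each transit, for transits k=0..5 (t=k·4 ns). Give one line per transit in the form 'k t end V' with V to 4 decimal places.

0 0 source 0.2500
1 4 load 0.5000
2 8 source 0.6250
3 12 load 0.7500
4 16 source 0.8125
5 20 load 0.8750

Γ_L=1.000000, Γ_S=0.500000; launch V₁=1·25/100=0.250000
k=0 src: V=0.2500
k=1 load: inc=0.250000, refl=0.250000·1.000000=0.2500; V=0.000000+0.250000+0.250000=0.5000
k=2 src: inc=0.250000, refl=0.250000·0.500000=0.1250; V=0.250000+0.250000+0.125000=0.6250
k=3 load: inc=0.125000, refl=0.125000·1.000000=0.1250; V=0.500000+0.125000+0.125000=0.7500
k=4 src: inc=0.125000, refl=0.125000·0.500000=0.0625; V=0.625000+0.125000+0.062500=0.8125
k=5 load: inc=0.062500, refl=0.062500·1.000000=0.0625; V=0.750000+0.062500+0.062500=0.8750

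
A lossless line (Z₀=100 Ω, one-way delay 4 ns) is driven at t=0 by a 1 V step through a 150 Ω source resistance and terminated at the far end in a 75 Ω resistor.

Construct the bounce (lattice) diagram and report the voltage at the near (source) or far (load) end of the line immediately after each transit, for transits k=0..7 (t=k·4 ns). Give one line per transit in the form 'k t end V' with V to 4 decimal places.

0 0 source 0.4000
1 4 load 0.3429
2 8 source 0.3314
3 12 load 0.3331
4 16 source 0.3334
5 20 load 0.3333
6 24 source 0.3333
7 28 load 0.3333

Γ_L=-0.142857, Γ_S=0.200000; launch V₁=1·100/250=0.400000
k=0 src: V=0.4000
k=1 load: inc=0.400000, refl=0.400000·-0.142857=-0.0571; V=0.000000+0.400000+-0.057143=0.3429
k=2 src: inc=-0.057143, refl=-0.057143·0.200000=-0.0114; V=0.400000+-0.057143+-0.011429=0.3314
k=3 load: inc=-0.011429, refl=-0.011429·-0.142857=0.0016; V=0.342857+-0.011429+0.001633=0.3331
k=4 src: inc=0.001633, refl=0.001633·0.200000=0.0003; V=0.331429+0.001633+0.000327=0.3334
k=5 load: inc=0.000327, refl=0.000327·-0.142857=-0.0000; V=0.333061+0.000327+-0.000047=0.3333
k=6 src: inc=-0.000047, refl=-0.000047·0.200000=-0.0000; V=0.333388+-0.000047+-0.000009=0.3333
k=7 load: inc=-0.000009, refl=-0.000009·-0.142857=0.0000; V=0.333341+-0.000009+0.000001=0.3333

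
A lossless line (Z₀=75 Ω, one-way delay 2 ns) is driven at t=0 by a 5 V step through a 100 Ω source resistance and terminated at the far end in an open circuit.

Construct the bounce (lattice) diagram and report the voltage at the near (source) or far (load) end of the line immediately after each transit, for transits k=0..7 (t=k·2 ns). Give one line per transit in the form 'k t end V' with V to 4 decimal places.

0 0 source 2.1429
1 2 load 4.2857
2 4 source 4.5918
3 6 load 4.8980
4 8 source 4.9417
5 10 load 4.9854
6 12 source 4.9917
7 14 load 4.9979

Γ_L=1.000000, Γ_S=0.142857; launch V₁=5·75/175=2.142857
k=0 src: V=2.1429
k=1 load: inc=2.142857, refl=2.142857·1.000000=2.1429; V=0.000000+2.142857+2.142857=4.2857
k=2 src: inc=2.142857, refl=2.142857·0.142857=0.3061; V=2.142857+2.142857+0.306122=4.5918
k=3 load: inc=0.306122, refl=0.306122·1.000000=0.3061; V=4.285714+0.306122+0.306122=4.8980
k=4 src: inc=0.306122, refl=0.306122·0.142857=0.0437; V=4.591837+0.306122+0.043732=4.9417
k=5 load: inc=0.043732, refl=0.043732·1.000000=0.0437; V=4.897959+0.043732+0.043732=4.9854
k=6 src: inc=0.043732, refl=0.043732·0.142857=0.0062; V=4.941691+0.043732+0.006247=4.9917
k=7 load: inc=0.006247, refl=0.006247·1.000000=0.0062; V=4.985423+0.006247+0.006247=4.9979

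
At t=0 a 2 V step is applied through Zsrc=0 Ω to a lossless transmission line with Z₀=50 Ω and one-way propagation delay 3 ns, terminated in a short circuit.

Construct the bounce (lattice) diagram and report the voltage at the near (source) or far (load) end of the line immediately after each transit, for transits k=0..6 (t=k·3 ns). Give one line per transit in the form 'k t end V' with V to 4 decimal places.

Γ_L=-1.000000, Γ_S=-1.000000; launch V₁=2·50/50=2.000000
k=0 src: V=2.0000
k=1 load: inc=2.000000, refl=2.000000·-1.000000=-2.0000; V=0.000000+2.000000+-2.000000=0.0000
k=2 src: inc=-2.000000, refl=-2.000000·-1.000000=2.0000; V=2.000000+-2.000000+2.000000=2.0000
k=3 load: inc=2.000000, refl=2.000000·-1.000000=-2.0000; V=0.000000+2.000000+-2.000000=0.0000
k=4 src: inc=-2.000000, refl=-2.000000·-1.000000=2.0000; V=2.000000+-2.000000+2.000000=2.0000
k=5 load: inc=2.000000, refl=2.000000·-1.000000=-2.0000; V=0.000000+2.000000+-2.000000=0.0000
k=6 src: inc=-2.000000, refl=-2.000000·-1.000000=2.0000; V=2.000000+-2.000000+2.000000=2.0000

0 0 source 2.0000
1 3 load 0.0000
2 6 source 2.0000
3 9 load 0.0000
4 12 source 2.0000
5 15 load 0.0000
6 18 source 2.0000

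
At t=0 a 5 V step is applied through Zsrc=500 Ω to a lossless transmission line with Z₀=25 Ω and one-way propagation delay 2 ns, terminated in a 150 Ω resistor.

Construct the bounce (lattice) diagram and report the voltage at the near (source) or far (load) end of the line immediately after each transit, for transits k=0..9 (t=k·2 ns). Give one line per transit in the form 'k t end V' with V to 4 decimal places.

Γ_L=0.714286, Γ_S=0.904762; launch V₁=5·25/525=0.238095
k=0 src: V=0.2381
k=1 load: inc=0.238095, refl=0.238095·0.714286=0.1701; V=0.000000+0.238095+0.170068=0.4082
k=2 src: inc=0.170068, refl=0.170068·0.904762=0.1539; V=0.238095+0.170068+0.153871=0.5620
k=3 load: inc=0.153871, refl=0.153871·0.714286=0.1099; V=0.408163+0.153871+0.109908=0.6719
k=4 src: inc=0.109908, refl=0.109908·0.904762=0.0994; V=0.562034+0.109908+0.099440=0.7714
k=5 load: inc=0.099440, refl=0.099440·0.714286=0.0710; V=0.671942+0.099440+0.071029=0.8424
k=6 src: inc=0.071029, refl=0.071029·0.904762=0.0643; V=0.771383+0.071029+0.064264=0.9067
k=7 load: inc=0.064264, refl=0.064264·0.714286=0.0459; V=0.842412+0.064264+0.045903=0.9526
k=8 src: inc=0.045903, refl=0.045903·0.904762=0.0415; V=0.906676+0.045903+0.041531=0.9941
k=9 load: inc=0.041531, refl=0.041531·0.714286=0.0297; V=0.952579+0.041531+0.029665=1.0238

0 0 source 0.2381
1 2 load 0.4082
2 4 source 0.5620
3 6 load 0.6719
4 8 source 0.7714
5 10 load 0.8424
6 12 source 0.9067
7 14 load 0.9526
8 16 source 0.9941
9 18 load 1.0238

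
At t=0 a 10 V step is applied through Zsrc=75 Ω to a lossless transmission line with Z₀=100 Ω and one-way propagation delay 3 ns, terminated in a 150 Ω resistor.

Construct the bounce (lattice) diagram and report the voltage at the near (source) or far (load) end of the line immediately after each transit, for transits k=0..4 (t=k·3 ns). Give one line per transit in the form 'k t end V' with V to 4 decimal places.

0 0 source 5.7143
1 3 load 6.8571
2 6 source 6.6939
3 9 load 6.6612
4 12 source 6.6659

Γ_L=0.200000, Γ_S=-0.142857; launch V₁=10·100/175=5.714286
k=0 src: V=5.7143
k=1 load: inc=5.714286, refl=5.714286·0.200000=1.1429; V=0.000000+5.714286+1.142857=6.8571
k=2 src: inc=1.142857, refl=1.142857·-0.142857=-0.1633; V=5.714286+1.142857+-0.163265=6.6939
k=3 load: inc=-0.163265, refl=-0.163265·0.200000=-0.0327; V=6.857143+-0.163265+-0.032653=6.6612
k=4 src: inc=-0.032653, refl=-0.032653·-0.142857=0.0047; V=6.693878+-0.032653+0.004665=6.6659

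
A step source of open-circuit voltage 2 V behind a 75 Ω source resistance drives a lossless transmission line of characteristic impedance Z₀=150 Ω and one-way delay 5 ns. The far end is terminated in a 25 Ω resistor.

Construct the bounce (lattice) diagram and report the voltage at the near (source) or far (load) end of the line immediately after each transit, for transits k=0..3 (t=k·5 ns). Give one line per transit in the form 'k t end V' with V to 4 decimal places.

0 0 source 1.3333
1 5 load 0.3810
2 10 source 0.6984
3 15 load 0.4717

Γ_L=-0.714286, Γ_S=-0.333333; launch V₁=2·150/225=1.333333
k=0 src: V=1.3333
k=1 load: inc=1.333333, refl=1.333333·-0.714286=-0.9524; V=0.000000+1.333333+-0.952381=0.3810
k=2 src: inc=-0.952381, refl=-0.952381·-0.333333=0.3175; V=1.333333+-0.952381+0.317460=0.6984
k=3 load: inc=0.317460, refl=0.317460·-0.714286=-0.2268; V=0.380952+0.317460+-0.226757=0.4717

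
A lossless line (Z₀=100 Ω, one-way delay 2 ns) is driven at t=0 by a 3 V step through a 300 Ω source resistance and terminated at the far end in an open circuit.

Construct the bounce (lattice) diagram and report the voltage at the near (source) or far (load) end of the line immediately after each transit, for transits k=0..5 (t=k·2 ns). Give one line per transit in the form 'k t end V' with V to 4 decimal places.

Γ_L=1.000000, Γ_S=0.500000; launch V₁=3·100/400=0.750000
k=0 src: V=0.7500
k=1 load: inc=0.750000, refl=0.750000·1.000000=0.7500; V=0.000000+0.750000+0.750000=1.5000
k=2 src: inc=0.750000, refl=0.750000·0.500000=0.3750; V=0.750000+0.750000+0.375000=1.8750
k=3 load: inc=0.375000, refl=0.375000·1.000000=0.3750; V=1.500000+0.375000+0.375000=2.2500
k=4 src: inc=0.375000, refl=0.375000·0.500000=0.1875; V=1.875000+0.375000+0.187500=2.4375
k=5 load: inc=0.187500, refl=0.187500·1.000000=0.1875; V=2.250000+0.187500+0.187500=2.6250

0 0 source 0.7500
1 2 load 1.5000
2 4 source 1.8750
3 6 load 2.2500
4 8 source 2.4375
5 10 load 2.6250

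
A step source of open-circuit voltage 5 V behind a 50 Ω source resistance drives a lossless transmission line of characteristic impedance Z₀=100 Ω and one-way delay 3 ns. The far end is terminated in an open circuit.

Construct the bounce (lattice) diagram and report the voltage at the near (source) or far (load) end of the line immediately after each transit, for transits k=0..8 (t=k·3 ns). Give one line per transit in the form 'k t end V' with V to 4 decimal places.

0 0 source 3.3333
1 3 load 6.6667
2 6 source 5.5556
3 9 load 4.4444
4 12 source 4.8148
5 15 load 5.1852
6 18 source 5.0617
7 21 load 4.9383
8 24 source 4.9794

Γ_L=1.000000, Γ_S=-0.333333; launch V₁=5·100/150=3.333333
k=0 src: V=3.3333
k=1 load: inc=3.333333, refl=3.333333·1.000000=3.3333; V=0.000000+3.333333+3.333333=6.6667
k=2 src: inc=3.333333, refl=3.333333·-0.333333=-1.1111; V=3.333333+3.333333+-1.111111=5.5556
k=3 load: inc=-1.111111, refl=-1.111111·1.000000=-1.1111; V=6.666667+-1.111111+-1.111111=4.4444
k=4 src: inc=-1.111111, refl=-1.111111·-0.333333=0.3704; V=5.555556+-1.111111+0.370370=4.8148
k=5 load: inc=0.370370, refl=0.370370·1.000000=0.3704; V=4.444444+0.370370+0.370370=5.1852
k=6 src: inc=0.370370, refl=0.370370·-0.333333=-0.1235; V=4.814815+0.370370+-0.123457=5.0617
k=7 load: inc=-0.123457, refl=-0.123457·1.000000=-0.1235; V=5.185185+-0.123457+-0.123457=4.9383
k=8 src: inc=-0.123457, refl=-0.123457·-0.333333=0.0412; V=5.061728+-0.123457+0.041152=4.9794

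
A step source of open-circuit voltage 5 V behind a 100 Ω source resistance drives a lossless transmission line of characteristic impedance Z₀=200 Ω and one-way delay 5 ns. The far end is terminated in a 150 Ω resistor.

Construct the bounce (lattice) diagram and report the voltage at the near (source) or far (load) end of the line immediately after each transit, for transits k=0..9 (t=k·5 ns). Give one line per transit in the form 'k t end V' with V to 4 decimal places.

Γ_L=-0.142857, Γ_S=-0.333333; launch V₁=5·200/300=3.333333
k=0 src: V=3.3333
k=1 load: inc=3.333333, refl=3.333333·-0.142857=-0.4762; V=0.000000+3.333333+-0.476190=2.8571
k=2 src: inc=-0.476190, refl=-0.476190·-0.333333=0.1587; V=3.333333+-0.476190+0.158730=3.0159
k=3 load: inc=0.158730, refl=0.158730·-0.142857=-0.0227; V=2.857143+0.158730+-0.022676=2.9932
k=4 src: inc=-0.022676, refl=-0.022676·-0.333333=0.0076; V=3.015873+-0.022676+0.007559=3.0008
k=5 load: inc=0.007559, refl=0.007559·-0.142857=-0.0011; V=2.993197+0.007559+-0.001080=2.9997
k=6 src: inc=-0.001080, refl=-0.001080·-0.333333=0.0004; V=3.000756+-0.001080+0.000360=3.0000
k=7 load: inc=0.000360, refl=0.000360·-0.142857=-0.0001; V=2.999676+0.000360+-0.000051=3.0000
k=8 src: inc=-0.000051, refl=-0.000051·-0.333333=0.0000; V=3.000036+-0.000051+0.000017=3.0000
k=9 load: inc=0.000017, refl=0.000017·-0.142857=-0.0000; V=2.999985+0.000017+-0.000002=3.0000

0 0 source 3.3333
1 5 load 2.8571
2 10 source 3.0159
3 15 load 2.9932
4 20 source 3.0008
5 25 load 2.9997
6 30 source 3.0000
7 35 load 3.0000
8 40 source 3.0000
9 45 load 3.0000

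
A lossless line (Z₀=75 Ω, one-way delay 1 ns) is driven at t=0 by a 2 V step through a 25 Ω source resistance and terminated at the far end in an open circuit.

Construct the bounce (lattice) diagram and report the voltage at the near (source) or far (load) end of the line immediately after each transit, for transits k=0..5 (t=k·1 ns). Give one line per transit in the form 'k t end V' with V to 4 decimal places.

0 0 source 1.5000
1 1 load 3.0000
2 2 source 2.2500
3 3 load 1.5000
4 4 source 1.8750
5 5 load 2.2500

Γ_L=1.000000, Γ_S=-0.500000; launch V₁=2·75/100=1.500000
k=0 src: V=1.5000
k=1 load: inc=1.500000, refl=1.500000·1.000000=1.5000; V=0.000000+1.500000+1.500000=3.0000
k=2 src: inc=1.500000, refl=1.500000·-0.500000=-0.7500; V=1.500000+1.500000+-0.750000=2.2500
k=3 load: inc=-0.750000, refl=-0.750000·1.000000=-0.7500; V=3.000000+-0.750000+-0.750000=1.5000
k=4 src: inc=-0.750000, refl=-0.750000·-0.500000=0.3750; V=2.250000+-0.750000+0.375000=1.8750
k=5 load: inc=0.375000, refl=0.375000·1.000000=0.3750; V=1.500000+0.375000+0.375000=2.2500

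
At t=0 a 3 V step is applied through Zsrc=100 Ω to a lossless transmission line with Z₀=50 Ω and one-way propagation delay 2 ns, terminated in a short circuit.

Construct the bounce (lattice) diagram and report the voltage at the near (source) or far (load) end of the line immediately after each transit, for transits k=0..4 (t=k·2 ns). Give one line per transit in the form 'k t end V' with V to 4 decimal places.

0 0 source 1.0000
1 2 load 0.0000
2 4 source -0.3333
3 6 load 0.0000
4 8 source 0.1111

Γ_L=-1.000000, Γ_S=0.333333; launch V₁=3·50/150=1.000000
k=0 src: V=1.0000
k=1 load: inc=1.000000, refl=1.000000·-1.000000=-1.0000; V=0.000000+1.000000+-1.000000=0.0000
k=2 src: inc=-1.000000, refl=-1.000000·0.333333=-0.3333; V=1.000000+-1.000000+-0.333333=-0.3333
k=3 load: inc=-0.333333, refl=-0.333333·-1.000000=0.3333; V=0.000000+-0.333333+0.333333=0.0000
k=4 src: inc=0.333333, refl=0.333333·0.333333=0.1111; V=-0.333333+0.333333+0.111111=0.1111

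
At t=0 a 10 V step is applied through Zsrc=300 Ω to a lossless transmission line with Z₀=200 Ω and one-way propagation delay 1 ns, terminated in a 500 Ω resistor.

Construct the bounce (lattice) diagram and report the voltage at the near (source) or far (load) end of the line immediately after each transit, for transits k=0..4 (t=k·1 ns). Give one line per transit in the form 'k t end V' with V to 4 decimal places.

Γ_L=0.428571, Γ_S=0.200000; launch V₁=10·200/500=4.000000
k=0 src: V=4.0000
k=1 load: inc=4.000000, refl=4.000000·0.428571=1.7143; V=0.000000+4.000000+1.714286=5.7143
k=2 src: inc=1.714286, refl=1.714286·0.200000=0.3429; V=4.000000+1.714286+0.342857=6.0571
k=3 load: inc=0.342857, refl=0.342857·0.428571=0.1469; V=5.714286+0.342857+0.146939=6.2041
k=4 src: inc=0.146939, refl=0.146939·0.200000=0.0294; V=6.057143+0.146939+0.029388=6.2335

0 0 source 4.0000
1 1 load 5.7143
2 2 source 6.0571
3 3 load 6.2041
4 4 source 6.2335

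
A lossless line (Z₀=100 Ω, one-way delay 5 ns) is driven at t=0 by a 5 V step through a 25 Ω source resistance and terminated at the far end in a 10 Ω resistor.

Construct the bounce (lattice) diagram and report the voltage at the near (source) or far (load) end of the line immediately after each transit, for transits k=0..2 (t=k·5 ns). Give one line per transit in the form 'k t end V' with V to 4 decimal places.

0 0 source 4.0000
1 5 load 0.7273
2 10 source 2.6909

Γ_L=-0.818182, Γ_S=-0.600000; launch V₁=5·100/125=4.000000
k=0 src: V=4.0000
k=1 load: inc=4.000000, refl=4.000000·-0.818182=-3.2727; V=0.000000+4.000000+-3.272727=0.7273
k=2 src: inc=-3.272727, refl=-3.272727·-0.600000=1.9636; V=4.000000+-3.272727+1.963636=2.6909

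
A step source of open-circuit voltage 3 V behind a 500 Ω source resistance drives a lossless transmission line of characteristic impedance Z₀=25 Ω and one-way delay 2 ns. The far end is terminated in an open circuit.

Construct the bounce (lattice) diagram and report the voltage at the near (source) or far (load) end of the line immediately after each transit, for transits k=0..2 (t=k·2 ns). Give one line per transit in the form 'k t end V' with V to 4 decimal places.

0 0 source 0.1429
1 2 load 0.2857
2 4 source 0.4150

Γ_L=1.000000, Γ_S=0.904762; launch V₁=3·25/525=0.142857
k=0 src: V=0.1429
k=1 load: inc=0.142857, refl=0.142857·1.000000=0.1429; V=0.000000+0.142857+0.142857=0.2857
k=2 src: inc=0.142857, refl=0.142857·0.904762=0.1293; V=0.142857+0.142857+0.129252=0.4150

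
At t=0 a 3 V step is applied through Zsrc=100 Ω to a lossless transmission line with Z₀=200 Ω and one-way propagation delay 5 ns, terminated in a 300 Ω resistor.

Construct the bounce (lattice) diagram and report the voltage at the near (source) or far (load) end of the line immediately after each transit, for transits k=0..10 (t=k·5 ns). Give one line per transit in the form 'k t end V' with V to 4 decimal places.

Γ_L=0.200000, Γ_S=-0.333333; launch V₁=3·200/300=2.000000
k=0 src: V=2.0000
k=1 load: inc=2.000000, refl=2.000000·0.200000=0.4000; V=0.000000+2.000000+0.400000=2.4000
k=2 src: inc=0.400000, refl=0.400000·-0.333333=-0.1333; V=2.000000+0.400000+-0.133333=2.2667
k=3 load: inc=-0.133333, refl=-0.133333·0.200000=-0.0267; V=2.400000+-0.133333+-0.026667=2.2400
k=4 src: inc=-0.026667, refl=-0.026667·-0.333333=0.0089; V=2.266667+-0.026667+0.008889=2.2489
k=5 load: inc=0.008889, refl=0.008889·0.200000=0.0018; V=2.240000+0.008889+0.001778=2.2507
k=6 src: inc=0.001778, refl=0.001778·-0.333333=-0.0006; V=2.248889+0.001778+-0.000593=2.2501
k=7 load: inc=-0.000593, refl=-0.000593·0.200000=-0.0001; V=2.250667+-0.000593+-0.000119=2.2500
k=8 src: inc=-0.000119, refl=-0.000119·-0.333333=0.0000; V=2.250074+-0.000119+0.000040=2.2500
k=9 load: inc=0.000040, refl=0.000040·0.200000=0.0000; V=2.249956+0.000040+0.000008=2.2500
k=10 src: inc=0.000008, refl=0.000008·-0.333333=-0.0000; V=2.249995+0.000008+-0.000003=2.2500

0 0 source 2.0000
1 5 load 2.4000
2 10 source 2.2667
3 15 load 2.2400
4 20 source 2.2489
5 25 load 2.2507
6 30 source 2.2501
7 35 load 2.2500
8 40 source 2.2500
9 45 load 2.2500
10 50 source 2.2500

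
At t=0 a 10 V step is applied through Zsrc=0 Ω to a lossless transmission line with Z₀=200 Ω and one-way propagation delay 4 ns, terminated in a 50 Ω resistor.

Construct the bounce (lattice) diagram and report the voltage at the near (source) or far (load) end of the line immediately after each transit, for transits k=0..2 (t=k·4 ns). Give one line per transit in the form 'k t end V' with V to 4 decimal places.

0 0 source 10.0000
1 4 load 4.0000
2 8 source 10.0000

Γ_L=-0.600000, Γ_S=-1.000000; launch V₁=10·200/200=10.000000
k=0 src: V=10.0000
k=1 load: inc=10.000000, refl=10.000000·-0.600000=-6.0000; V=0.000000+10.000000+-6.000000=4.0000
k=2 src: inc=-6.000000, refl=-6.000000·-1.000000=6.0000; V=10.000000+-6.000000+6.000000=10.0000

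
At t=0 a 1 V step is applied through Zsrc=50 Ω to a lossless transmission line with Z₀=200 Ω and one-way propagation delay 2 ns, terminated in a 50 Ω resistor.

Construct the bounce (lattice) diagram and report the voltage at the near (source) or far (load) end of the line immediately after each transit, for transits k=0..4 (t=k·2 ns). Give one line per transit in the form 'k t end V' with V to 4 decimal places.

Γ_L=-0.600000, Γ_S=-0.600000; launch V₁=1·200/250=0.800000
k=0 src: V=0.8000
k=1 load: inc=0.800000, refl=0.800000·-0.600000=-0.4800; V=0.000000+0.800000+-0.480000=0.3200
k=2 src: inc=-0.480000, refl=-0.480000·-0.600000=0.2880; V=0.800000+-0.480000+0.288000=0.6080
k=3 load: inc=0.288000, refl=0.288000·-0.600000=-0.1728; V=0.320000+0.288000+-0.172800=0.4352
k=4 src: inc=-0.172800, refl=-0.172800·-0.600000=0.1037; V=0.608000+-0.172800+0.103680=0.5389

0 0 source 0.8000
1 2 load 0.3200
2 4 source 0.6080
3 6 load 0.4352
4 8 source 0.5389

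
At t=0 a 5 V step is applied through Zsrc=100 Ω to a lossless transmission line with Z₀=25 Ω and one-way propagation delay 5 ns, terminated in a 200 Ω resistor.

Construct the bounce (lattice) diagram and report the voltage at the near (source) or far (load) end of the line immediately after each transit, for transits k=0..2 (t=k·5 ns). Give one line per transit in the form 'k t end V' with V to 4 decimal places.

0 0 source 1.0000
1 5 load 1.7778
2 10 source 2.2444

Γ_L=0.777778, Γ_S=0.600000; launch V₁=5·25/125=1.000000
k=0 src: V=1.0000
k=1 load: inc=1.000000, refl=1.000000·0.777778=0.7778; V=0.000000+1.000000+0.777778=1.7778
k=2 src: inc=0.777778, refl=0.777778·0.600000=0.4667; V=1.000000+0.777778+0.466667=2.2444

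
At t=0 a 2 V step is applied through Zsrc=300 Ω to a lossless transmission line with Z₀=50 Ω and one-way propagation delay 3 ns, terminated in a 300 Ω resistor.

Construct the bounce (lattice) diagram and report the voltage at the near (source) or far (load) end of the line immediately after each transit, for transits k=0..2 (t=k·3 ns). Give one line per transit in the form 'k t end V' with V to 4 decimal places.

Γ_L=0.714286, Γ_S=0.714286; launch V₁=2·50/350=0.285714
k=0 src: V=0.2857
k=1 load: inc=0.285714, refl=0.285714·0.714286=0.2041; V=0.000000+0.285714+0.204082=0.4898
k=2 src: inc=0.204082, refl=0.204082·0.714286=0.1458; V=0.285714+0.204082+0.145773=0.6356

0 0 source 0.2857
1 3 load 0.4898
2 6 source 0.6356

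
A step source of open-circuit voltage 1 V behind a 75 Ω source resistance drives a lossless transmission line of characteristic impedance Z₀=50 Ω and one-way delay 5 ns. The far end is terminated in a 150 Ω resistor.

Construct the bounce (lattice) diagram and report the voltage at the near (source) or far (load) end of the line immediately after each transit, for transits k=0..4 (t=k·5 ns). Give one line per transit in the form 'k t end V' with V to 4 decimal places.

0 0 source 0.4000
1 5 load 0.6000
2 10 source 0.6400
3 15 load 0.6600
4 20 source 0.6640

Γ_L=0.500000, Γ_S=0.200000; launch V₁=1·50/125=0.400000
k=0 src: V=0.4000
k=1 load: inc=0.400000, refl=0.400000·0.500000=0.2000; V=0.000000+0.400000+0.200000=0.6000
k=2 src: inc=0.200000, refl=0.200000·0.200000=0.0400; V=0.400000+0.200000+0.040000=0.6400
k=3 load: inc=0.040000, refl=0.040000·0.500000=0.0200; V=0.600000+0.040000+0.020000=0.6600
k=4 src: inc=0.020000, refl=0.020000·0.200000=0.0040; V=0.640000+0.020000+0.004000=0.6640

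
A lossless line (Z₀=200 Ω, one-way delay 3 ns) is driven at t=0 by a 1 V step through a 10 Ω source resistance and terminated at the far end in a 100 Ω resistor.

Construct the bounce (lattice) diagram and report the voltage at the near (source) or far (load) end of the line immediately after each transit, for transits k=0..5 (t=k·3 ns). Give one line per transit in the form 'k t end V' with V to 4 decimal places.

0 0 source 0.9524
1 3 load 0.6349
2 6 source 0.9221
3 9 load 0.8264
4 12 source 0.9130
5 15 load 0.8842

Γ_L=-0.333333, Γ_S=-0.904762; launch V₁=1·200/210=0.952381
k=0 src: V=0.9524
k=1 load: inc=0.952381, refl=0.952381·-0.333333=-0.3175; V=0.000000+0.952381+-0.317460=0.6349
k=2 src: inc=-0.317460, refl=-0.317460·-0.904762=0.2872; V=0.952381+-0.317460+0.287226=0.9221
k=3 load: inc=0.287226, refl=0.287226·-0.333333=-0.0957; V=0.634921+0.287226+-0.095742=0.8264
k=4 src: inc=-0.095742, refl=-0.095742·-0.904762=0.0866; V=0.922147+-0.095742+0.086624=0.9130
k=5 load: inc=0.086624, refl=0.086624·-0.333333=-0.0289; V=0.826405+0.086624+-0.028875=0.8842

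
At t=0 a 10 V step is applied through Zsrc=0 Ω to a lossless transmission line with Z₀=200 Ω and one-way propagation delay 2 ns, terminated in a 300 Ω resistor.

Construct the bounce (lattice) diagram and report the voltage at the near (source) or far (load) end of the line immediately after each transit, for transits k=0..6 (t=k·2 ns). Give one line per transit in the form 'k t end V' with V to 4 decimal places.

0 0 source 10.0000
1 2 load 12.0000
2 4 source 10.0000
3 6 load 9.6000
4 8 source 10.0000
5 10 load 10.0800
6 12 source 10.0000

Γ_L=0.200000, Γ_S=-1.000000; launch V₁=10·200/200=10.000000
k=0 src: V=10.0000
k=1 load: inc=10.000000, refl=10.000000·0.200000=2.0000; V=0.000000+10.000000+2.000000=12.0000
k=2 src: inc=2.000000, refl=2.000000·-1.000000=-2.0000; V=10.000000+2.000000+-2.000000=10.0000
k=3 load: inc=-2.000000, refl=-2.000000·0.200000=-0.4000; V=12.000000+-2.000000+-0.400000=9.6000
k=4 src: inc=-0.400000, refl=-0.400000·-1.000000=0.4000; V=10.000000+-0.400000+0.400000=10.0000
k=5 load: inc=0.400000, refl=0.400000·0.200000=0.0800; V=9.600000+0.400000+0.080000=10.0800
k=6 src: inc=0.080000, refl=0.080000·-1.000000=-0.0800; V=10.000000+0.080000+-0.080000=10.0000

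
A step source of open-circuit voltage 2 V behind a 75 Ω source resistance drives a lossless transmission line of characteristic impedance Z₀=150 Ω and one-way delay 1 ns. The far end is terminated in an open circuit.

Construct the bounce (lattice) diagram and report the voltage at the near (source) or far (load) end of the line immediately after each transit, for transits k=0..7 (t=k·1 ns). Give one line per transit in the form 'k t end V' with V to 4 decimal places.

Γ_L=1.000000, Γ_S=-0.333333; launch V₁=2·150/225=1.333333
k=0 src: V=1.3333
k=1 load: inc=1.333333, refl=1.333333·1.000000=1.3333; V=0.000000+1.333333+1.333333=2.6667
k=2 src: inc=1.333333, refl=1.333333·-0.333333=-0.4444; V=1.333333+1.333333+-0.444444=2.2222
k=3 load: inc=-0.444444, refl=-0.444444·1.000000=-0.4444; V=2.666667+-0.444444+-0.444444=1.7778
k=4 src: inc=-0.444444, refl=-0.444444·-0.333333=0.1481; V=2.222222+-0.444444+0.148148=1.9259
k=5 load: inc=0.148148, refl=0.148148·1.000000=0.1481; V=1.777778+0.148148+0.148148=2.0741
k=6 src: inc=0.148148, refl=0.148148·-0.333333=-0.0494; V=1.925926+0.148148+-0.049383=2.0247
k=7 load: inc=-0.049383, refl=-0.049383·1.000000=-0.0494; V=2.074074+-0.049383+-0.049383=1.9753

0 0 source 1.3333
1 1 load 2.6667
2 2 source 2.2222
3 3 load 1.7778
4 4 source 1.9259
5 5 load 2.0741
6 6 source 2.0247
7 7 load 1.9753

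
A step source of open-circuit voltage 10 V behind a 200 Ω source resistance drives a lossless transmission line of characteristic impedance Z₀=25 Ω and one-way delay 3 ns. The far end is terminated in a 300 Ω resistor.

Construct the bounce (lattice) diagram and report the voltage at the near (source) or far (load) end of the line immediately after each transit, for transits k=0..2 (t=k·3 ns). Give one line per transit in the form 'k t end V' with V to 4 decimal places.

0 0 source 1.1111
1 3 load 2.0513
2 6 source 2.7825

Γ_L=0.846154, Γ_S=0.777778; launch V₁=10·25/225=1.111111
k=0 src: V=1.1111
k=1 load: inc=1.111111, refl=1.111111·0.846154=0.9402; V=0.000000+1.111111+0.940171=2.0513
k=2 src: inc=0.940171, refl=0.940171·0.777778=0.7312; V=1.111111+0.940171+0.731244=2.7825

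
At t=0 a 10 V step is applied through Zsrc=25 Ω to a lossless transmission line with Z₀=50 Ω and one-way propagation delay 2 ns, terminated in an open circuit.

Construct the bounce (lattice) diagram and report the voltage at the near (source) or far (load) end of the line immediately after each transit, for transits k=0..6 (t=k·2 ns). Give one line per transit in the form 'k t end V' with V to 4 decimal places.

Γ_L=1.000000, Γ_S=-0.333333; launch V₁=10·50/75=6.666667
k=0 src: V=6.6667
k=1 load: inc=6.666667, refl=6.666667·1.000000=6.6667; V=0.000000+6.666667+6.666667=13.3333
k=2 src: inc=6.666667, refl=6.666667·-0.333333=-2.2222; V=6.666667+6.666667+-2.222222=11.1111
k=3 load: inc=-2.222222, refl=-2.222222·1.000000=-2.2222; V=13.333333+-2.222222+-2.222222=8.8889
k=4 src: inc=-2.222222, refl=-2.222222·-0.333333=0.7407; V=11.111111+-2.222222+0.740741=9.6296
k=5 load: inc=0.740741, refl=0.740741·1.000000=0.7407; V=8.888889+0.740741+0.740741=10.3704
k=6 src: inc=0.740741, refl=0.740741·-0.333333=-0.2469; V=9.629630+0.740741+-0.246914=10.1235

0 0 source 6.6667
1 2 load 13.3333
2 4 source 11.1111
3 6 load 8.8889
4 8 source 9.6296
5 10 load 10.3704
6 12 source 10.1235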